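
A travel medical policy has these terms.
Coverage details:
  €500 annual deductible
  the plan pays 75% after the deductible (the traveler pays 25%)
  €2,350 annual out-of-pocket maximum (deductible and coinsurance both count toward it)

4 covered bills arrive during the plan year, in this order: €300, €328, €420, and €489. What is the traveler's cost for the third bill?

€105

Claim 1 (€300): fully absorbed by the deductible. Cost to traveler: €300. OOP to date €300.
Claim 2 (€328): €200 finishes the deductible; €128 goes to coinsurance; traveler's 25% is €32. Traveler owes €232 (running OOP €532).
Claim 3 (€420): deductible already satisfied, so traveler's share is 25% × €420 = €105. Traveler owes €105 (running OOP €637).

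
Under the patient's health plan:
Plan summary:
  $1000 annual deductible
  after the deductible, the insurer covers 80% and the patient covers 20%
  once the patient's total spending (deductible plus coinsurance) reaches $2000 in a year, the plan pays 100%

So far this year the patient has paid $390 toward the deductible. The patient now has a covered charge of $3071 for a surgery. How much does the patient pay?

Remaining deductible: $1000 − $390 = $610.
That leaves $3071 − $610 = $2461 for coinsurance.
Coinsurance: $2461 × 20% = $492.20.
So the patient owes $610 + $492.20 = $1102.20 before any cap.
Total out-of-pocket so far would be $390 + $1102.20 = $1492.20, below the $2000 cap — no reduction.

$1102.20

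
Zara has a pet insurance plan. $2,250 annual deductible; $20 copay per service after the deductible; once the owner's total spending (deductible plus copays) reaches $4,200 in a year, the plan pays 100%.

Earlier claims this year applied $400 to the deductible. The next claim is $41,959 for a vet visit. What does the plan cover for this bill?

$40,089

Deductible still to meet: $2,250 − $400 = $1,850.
That leaves $41,959 − $1,850 = $40,109 for the copay.
Copay on this service: $20.
Owner responsibility before any cap: $1,850 + $20 = $1,870.
Total out-of-pocket so far would be $400 + $1,870 = $2,270, below the $4,200 cap — no reduction.
The plan picks up $41,959 − $1,870 = $40,089.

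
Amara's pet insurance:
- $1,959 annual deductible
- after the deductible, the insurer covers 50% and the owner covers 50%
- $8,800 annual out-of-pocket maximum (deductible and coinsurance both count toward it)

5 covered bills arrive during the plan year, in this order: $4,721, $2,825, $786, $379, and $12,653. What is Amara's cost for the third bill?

Claim 1 — $4,721: $1,959 to deductible, leaving $2,762; 50% of $2,762 = $1,381. Cost to owner: $3,340. OOP to date $3,340.
Claim 2 — $2,825: deductible already satisfied, so owner's share is 50% × $2,825 = $1,412.50. Owner pays $1,412.50; OOP now $4,752.50.
Claim 3 — $786: 50% coinsurance on $786 = $393. Cost to owner: $393. OOP to date $5,145.50.

$393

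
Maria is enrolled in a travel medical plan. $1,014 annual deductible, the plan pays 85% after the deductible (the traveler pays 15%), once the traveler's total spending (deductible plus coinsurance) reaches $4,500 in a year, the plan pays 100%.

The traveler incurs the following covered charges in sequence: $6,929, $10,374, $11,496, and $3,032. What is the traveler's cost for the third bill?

Claim 1 ($6,929): $1,014 finishes the deductible; $5,915 goes to coinsurance; coinsurance $5,915 × 15% = $887.25. Traveler pays $1,901.25; OOP now $1,901.25.
Claim 2 ($10,374): 15% coinsurance on $10,374 = $1,556.10. Cost to traveler: $1,556.10. OOP to date $3,457.35.
Claim 3 ($11,496): deductible met; 15% of $11,496 = $1,724.40. Adding that to $3,457.35 gives $5,181.75, past the $4,500 cap; traveler pays only $4,500 − $3,457.35 = $1,042.65.

$1,042.65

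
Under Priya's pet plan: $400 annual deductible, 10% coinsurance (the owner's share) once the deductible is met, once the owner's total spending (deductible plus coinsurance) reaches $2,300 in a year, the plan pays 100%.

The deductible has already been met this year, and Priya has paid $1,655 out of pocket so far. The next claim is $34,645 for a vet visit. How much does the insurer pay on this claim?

$34,000

The deductible is already satisfied, so the full bill goes to coinsurance.
10% of $34,645 = $3,464.50 falls to the owner.
Adding $3,464.50 to the $1,655 already spent would give $5,119.50, which exceeds the $2,300 cap; the owner pays just $2,300 − $1,655 = $645.
The plan picks up $34,645 − $645 = $34,000.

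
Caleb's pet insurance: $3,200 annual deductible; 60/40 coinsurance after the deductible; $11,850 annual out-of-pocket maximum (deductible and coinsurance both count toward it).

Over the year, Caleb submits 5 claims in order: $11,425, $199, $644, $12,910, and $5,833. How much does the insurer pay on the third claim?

$386.40

Claim 1 — $11,425: $3,200 to deductible, leaving $8,225; owner's 40% is $3,290. Owner pays $6,490; OOP now $6,490. Insurer: $11,425 − $6,490 = $4,935.
Claim 2 — $199: deductible met; 40% of $199 = $79.60. Cost to owner: $79.60. OOP to date $6,569.60. Insurer: $199 − $79.60 = $119.40.
Claim 3 — $644: deductible met; 40% of $644 = $257.60. Owner owes $257.60 (running OOP $6,827.20). Insurer: $644 − $257.60 = $386.40.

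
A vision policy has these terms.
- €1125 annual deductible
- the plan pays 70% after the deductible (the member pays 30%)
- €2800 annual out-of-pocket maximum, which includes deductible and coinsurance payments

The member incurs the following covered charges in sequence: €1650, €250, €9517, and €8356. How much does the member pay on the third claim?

Bill 1, €1650: €1125 to deductible, leaving €525; 30% of €525 = €157.50. Member pays €1282.50; OOP now €1282.50.
Bill 2, €250: 30% coinsurance on €250 = €75. Cost to member: €75. OOP to date €1357.50.
Bill 3, €9517: deductible already satisfied, so member's share is 30% × €9517 = €2855.10. Adding that to €1357.50 gives €4212.60, past the €2800 cap; member pays only €2800 − €1357.50 = €1442.50.

€1442.50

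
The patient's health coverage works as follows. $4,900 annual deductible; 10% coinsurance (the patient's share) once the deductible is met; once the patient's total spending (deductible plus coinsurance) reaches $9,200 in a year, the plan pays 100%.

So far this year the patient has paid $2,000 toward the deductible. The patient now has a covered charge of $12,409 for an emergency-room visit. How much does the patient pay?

Remaining deductible: $4,900 − $2,000 = $2,900.
That leaves $12,409 − $2,900 = $9,509 for coinsurance.
Coinsurance: $9,509 × 10% = $950.90.
So the patient owes $2,900 + $950.90 = $3,850.90 before any cap.
Total out-of-pocket so far would be $2,000 + $3,850.90 = $5,850.90, below the $9,200 cap — no reduction.

$3,850.90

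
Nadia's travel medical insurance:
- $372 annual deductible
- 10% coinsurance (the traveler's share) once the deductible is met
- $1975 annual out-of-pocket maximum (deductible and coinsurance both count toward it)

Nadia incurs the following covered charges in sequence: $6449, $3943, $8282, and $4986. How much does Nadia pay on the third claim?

Claim 1 ($6449): deductible takes $372, $6077 remains; 10% of $6077 = $607.70. Traveler pays $979.70; OOP now $979.70.
Claim 2 ($3943): 10% coinsurance on $3943 = $394.30. Traveler owes $394.30 (running OOP $1374).
Claim 3 ($8282): deductible met; 10% of $8282 = $828.20. OOP would hit $2202.20 > $1975, so the cap limits the traveler to $1975 − $1374 = $601.

$601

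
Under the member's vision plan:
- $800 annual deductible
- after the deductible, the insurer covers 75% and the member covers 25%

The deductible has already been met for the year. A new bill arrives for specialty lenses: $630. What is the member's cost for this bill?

The deductible is already satisfied, so the full bill goes to coinsurance.
25% of $630 = $157.50 falls to the member.

$157.50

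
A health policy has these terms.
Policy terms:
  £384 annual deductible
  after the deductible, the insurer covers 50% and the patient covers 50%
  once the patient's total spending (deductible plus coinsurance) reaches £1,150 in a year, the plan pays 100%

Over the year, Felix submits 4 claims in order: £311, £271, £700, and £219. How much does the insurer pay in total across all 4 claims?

£558.50

Bill 1, £311: all of it applies to the deductible. Cost to patient: £311. OOP to date £311. Insurer: £311 − £311 = £0.
Bill 2, £271: £73 to deductible, leaving £198; coinsurance £198 × 50% = £99. Patient owes £172 (running OOP £483). Plan pays £271 − £172 = £99.
Bill 3, £700: deductible met; 50% of £700 = £350. Patient owes £350 (running OOP £833). Plan pays £700 − £350 = £350.
Bill 4, £219: deductible already satisfied, so patient's share is 50% × £219 = £109.50. Cost to patient: £109.50. OOP to date £942.50. Insurer: £219 − £109.50 = £109.50.
Insurer total = bills − patient's total = £1,501 − £942.50 = £558.50.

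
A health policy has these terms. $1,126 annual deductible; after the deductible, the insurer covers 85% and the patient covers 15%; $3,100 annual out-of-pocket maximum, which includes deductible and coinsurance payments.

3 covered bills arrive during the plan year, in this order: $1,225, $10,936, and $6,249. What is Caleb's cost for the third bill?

$318.75

Bill 1, $1,225: $1,126 to deductible, leaving $99; 15% of $99 = $14.85. Patient owes $1,140.85 (running OOP $1,140.85).
Bill 2, $10,936: deductible already satisfied, so patient's share is 15% × $10,936 = $1,640.40. Patient pays $1,640.40; OOP now $2,781.25.
Bill 3, $6,249: 15% coinsurance on $6,249 = $937.35. Adding that to $2,781.25 gives $3,718.60, past the $3,100 cap; patient pays only $3,100 − $2,781.25 = $318.75.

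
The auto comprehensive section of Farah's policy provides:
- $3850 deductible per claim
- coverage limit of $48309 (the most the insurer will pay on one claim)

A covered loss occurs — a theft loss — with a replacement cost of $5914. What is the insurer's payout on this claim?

$2064

Less the $3850 deductible: $5914 − $3850 = $2064.
That's under the $48309 cap, so the insurer reimburses the full $2064.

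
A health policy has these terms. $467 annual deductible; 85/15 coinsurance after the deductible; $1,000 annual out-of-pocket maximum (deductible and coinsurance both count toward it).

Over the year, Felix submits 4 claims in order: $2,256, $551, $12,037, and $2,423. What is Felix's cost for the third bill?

#1 ($2,256): deductible takes $467, $1,789 remains; 15% of $1,789 = $268.35. Cost to patient: $735.35. OOP to date $735.35.
#2 ($551): deductible already satisfied, so patient's share is 15% × $551 = $82.65. Cost to patient: $82.65. OOP to date $818.
#3 ($12,037): deductible already satisfied, so patient's share is 15% × $12,037 = $1,805.55. Adding that to $818 gives $2,623.55, past the $1,000 cap; patient pays only $1,000 − $818 = $182.

$182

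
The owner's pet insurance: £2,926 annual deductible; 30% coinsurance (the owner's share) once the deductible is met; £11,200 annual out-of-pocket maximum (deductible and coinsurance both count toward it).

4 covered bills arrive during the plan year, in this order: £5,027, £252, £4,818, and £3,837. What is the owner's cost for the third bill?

£1,445.40

#1 (£5,027): deductible takes £2,926, £2,101 remains; coinsurance £2,101 × 30% = £630.30. Cost to owner: £3,556.30. OOP to date £3,556.30.
#2 (£252): 30% coinsurance on £252 = £75.60. Cost to owner: £75.60. OOP to date £3,631.90.
#3 (£4,818): 30% coinsurance on £4,818 = £1,445.40. Owner owes £1,445.40 (running OOP £5,077.30).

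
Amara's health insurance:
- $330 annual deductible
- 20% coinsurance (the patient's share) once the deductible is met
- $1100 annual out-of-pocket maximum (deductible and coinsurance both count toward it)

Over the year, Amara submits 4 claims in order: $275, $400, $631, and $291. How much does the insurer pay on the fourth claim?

$232.80

Bill 1, $275: all of it applies to the deductible. Cost to patient: $275. OOP to date $275. Plan pays $275 − $275 = $0.
Bill 2, $400: $55 finishes the deductible; $345 goes to coinsurance; coinsurance $345 × 20% = $69. Patient pays $124; OOP now $399. Plan pays $400 − $124 = $276.
Bill 3, $631: deductible met; 20% of $631 = $126.20. Patient owes $126.20 (running OOP $525.20). Plan pays $631 − $126.20 = $504.80.
Bill 4, $291: deductible already satisfied, so patient's share is 20% × $291 = $58.20. Patient pays $58.20; OOP now $583.40. Plan pays $291 − $58.20 = $232.80.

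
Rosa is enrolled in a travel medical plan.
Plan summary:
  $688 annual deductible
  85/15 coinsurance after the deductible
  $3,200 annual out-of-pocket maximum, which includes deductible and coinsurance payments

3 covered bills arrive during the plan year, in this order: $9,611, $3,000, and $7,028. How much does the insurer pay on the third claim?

Claim 1 ($9,611): $688 to deductible, leaving $8,923; 15% of $8,923 = $1,338.45. Traveler owes $2,026.45 (running OOP $2,026.45). Insurer: $9,611 − $2,026.45 = $7,584.55.
Claim 2 ($3,000): deductible already satisfied, so traveler's share is 15% × $3,000 = $450. Traveler pays $450; OOP now $2,476.45. Plan pays $3,000 − $450 = $2,550.
Claim 3 ($7,028): 15% coinsurance on $7,028 = $1,054.20. OOP would hit $3,530.65 > $3,200, so the cap limits the traveler to $3,200 − $2,476.45 = $723.55. Insurer: $7,028 − $723.55 = $6,304.45.

$6,304.45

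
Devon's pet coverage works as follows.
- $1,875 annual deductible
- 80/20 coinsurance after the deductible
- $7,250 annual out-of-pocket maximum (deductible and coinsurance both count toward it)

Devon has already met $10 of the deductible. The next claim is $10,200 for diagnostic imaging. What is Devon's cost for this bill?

Deductible still to meet: $1,875 − $10 = $1,865.
After the $1,865 deductible portion, $10,200 − $1,865 = $8,335 is subject to coinsurance.
Owner's 20% share of $8,335 is $1,667.
So the owner owes $1,865 + $1,667 = $3,532 before any cap.
Cumulative spending $10 + $3,532 = $3,542 stays under the $7,250 maximum.

$3,532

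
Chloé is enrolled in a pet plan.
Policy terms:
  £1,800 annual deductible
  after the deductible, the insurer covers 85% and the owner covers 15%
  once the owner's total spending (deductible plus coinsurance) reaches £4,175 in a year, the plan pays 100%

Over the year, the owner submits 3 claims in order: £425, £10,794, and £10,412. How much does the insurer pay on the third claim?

£9,449.85

Claim 1 — £425: all of it applies to the deductible. Owner owes £425 (running OOP £425). Plan pays £425 − £425 = £0.
Claim 2 — £10,794: deductible takes £1,375, £9,419 remains; 15% of £9,419 = £1,412.85. Owner pays £2,787.85; OOP now £3,212.85. Insurer: £10,794 − £2,787.85 = £8,006.15.
Claim 3 — £10,412: deductible already satisfied, so owner's share is 15% × £10,412 = £1,561.80. That would push OOP to £4,774.65, over the £4,175 cap, so owner pays £4,175 − £3,212.85 = £962.15. Plan pays £10,412 − £962.15 = £9,449.85.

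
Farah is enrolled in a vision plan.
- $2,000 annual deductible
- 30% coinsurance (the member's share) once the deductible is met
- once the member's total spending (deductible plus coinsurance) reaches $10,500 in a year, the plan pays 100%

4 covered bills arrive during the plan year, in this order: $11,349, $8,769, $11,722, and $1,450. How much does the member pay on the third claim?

Claim 1 ($11,349): deductible takes $2,000, $9,349 remains; member's 30% is $2,804.70. Member pays $4,804.70; OOP now $4,804.70.
Claim 2 ($8,769): deductible met; 30% of $8,769 = $2,630.70. Cost to member: $2,630.70. OOP to date $7,435.40.
Claim 3 ($11,722): deductible already satisfied, so member's share is 30% × $11,722 = $3,516.60. That would push OOP to $10,952, over the $10,500 cap, so member pays $10,500 − $7,435.40 = $3,064.60.

$3,064.60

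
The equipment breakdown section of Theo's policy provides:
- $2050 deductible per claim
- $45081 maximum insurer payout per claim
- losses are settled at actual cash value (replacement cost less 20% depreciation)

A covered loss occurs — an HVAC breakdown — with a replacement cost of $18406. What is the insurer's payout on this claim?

Depreciate 20%: the covered value is $18406 × 0.8 = $14724.80.
After the deductible, $14724.80 − $2050 = $12674.80 remains.
$12674.80 ≤ $45081, so the limit doesn't bind; insurer pays $12674.80.

$12674.80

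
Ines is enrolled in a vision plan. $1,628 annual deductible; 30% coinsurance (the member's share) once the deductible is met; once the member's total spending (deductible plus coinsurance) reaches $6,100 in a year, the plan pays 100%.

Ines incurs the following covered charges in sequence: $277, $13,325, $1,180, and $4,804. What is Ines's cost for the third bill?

$354

Claim 1 — $277: entire amount goes to the deductible. Member owes $277 (running OOP $277).
Claim 2 — $13,325: deductible takes $1,351, $11,974 remains; 30% of $11,974 = $3,592.20. Member owes $4,943.20 (running OOP $5,220.20).
Claim 3 — $1,180: deductible already satisfied, so member's share is 30% × $1,180 = $354. Member owes $354 (running OOP $5,574.20).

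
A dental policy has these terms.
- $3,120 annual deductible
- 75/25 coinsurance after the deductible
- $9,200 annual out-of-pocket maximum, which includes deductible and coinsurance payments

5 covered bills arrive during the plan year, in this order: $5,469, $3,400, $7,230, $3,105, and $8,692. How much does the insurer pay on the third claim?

$5,422.50

Bill 1, $5,469: $3,120 to deductible, leaving $2,349; 25% of $2,349 = $587.25. Patient owes $3,707.25 (running OOP $3,707.25). Insurer: $5,469 − $3,707.25 = $1,761.75.
Bill 2, $3,400: 25% coinsurance on $3,400 = $850. Patient owes $850 (running OOP $4,557.25). Insurer: $3,400 − $850 = $2,550.
Bill 3, $7,230: 25% coinsurance on $7,230 = $1,807.50. Patient owes $1,807.50 (running OOP $6,364.75). Plan pays $7,230 − $1,807.50 = $5,422.50.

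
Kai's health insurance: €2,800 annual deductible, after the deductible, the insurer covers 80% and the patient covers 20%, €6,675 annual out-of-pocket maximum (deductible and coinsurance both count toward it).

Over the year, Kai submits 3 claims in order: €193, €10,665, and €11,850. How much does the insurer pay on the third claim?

Claim 1 (€193): all of it applies to the deductible. Patient pays €193; OOP now €193. Insurer: €193 − €193 = €0.
Claim 2 (€10,665): €2,607 finishes the deductible; €8,058 goes to coinsurance; coinsurance €8,058 × 20% = €1,611.60. Patient pays €4,218.60; OOP now €4,411.60. Insurer: €10,665 − €4,218.60 = €6,446.40.
Claim 3 (€11,850): 20% coinsurance on €11,850 = €2,370. That would push OOP to €6,781.60, over the €6,675 cap, so patient pays €6,675 − €4,411.60 = €2,263.40. Plan pays €11,850 − €2,263.40 = €9,586.60.

€9,586.60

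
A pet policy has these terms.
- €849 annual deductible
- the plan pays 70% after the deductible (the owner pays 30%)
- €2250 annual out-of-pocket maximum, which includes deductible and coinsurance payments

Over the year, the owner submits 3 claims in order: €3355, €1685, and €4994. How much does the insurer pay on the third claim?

Claim 1 (€3355): €849 to deductible, leaving €2506; coinsurance €2506 × 30% = €751.80. Owner owes €1600.80 (running OOP €1600.80). Plan pays €3355 − €1600.80 = €1754.20.
Claim 2 (€1685): deductible already satisfied, so owner's share is 30% × €1685 = €505.50. Cost to owner: €505.50. OOP to date €2106.30. Insurer: €1685 − €505.50 = €1179.50.
Claim 3 (€4994): deductible already satisfied, so owner's share is 30% × €4994 = €1498.20. OOP would hit €3604.50 > €2250, so the cap limits the owner to €2250 − €2106.30 = €143.70. Insurer: €4994 − €143.70 = €4850.30.

€4850.30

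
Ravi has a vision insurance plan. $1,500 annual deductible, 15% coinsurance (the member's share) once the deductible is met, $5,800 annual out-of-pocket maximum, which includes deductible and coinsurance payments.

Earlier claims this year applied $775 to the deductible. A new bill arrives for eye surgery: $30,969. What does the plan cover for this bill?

$25,944

Remaining deductible: $1,500 − $775 = $725.
That leaves $30,969 − $725 = $30,244 for coinsurance.
Member's 15% share of $30,244 is $4,536.60.
That puts the member's cost at $725 + $4,536.60 = $5,261.60 before any cap.
That would bring total out-of-pocket to $6,036.60, past the $5,800 cap. The member is capped at $5,800 − $775 = $5,025 on this claim.
The plan picks up $30,969 − $5,025 = $25,944.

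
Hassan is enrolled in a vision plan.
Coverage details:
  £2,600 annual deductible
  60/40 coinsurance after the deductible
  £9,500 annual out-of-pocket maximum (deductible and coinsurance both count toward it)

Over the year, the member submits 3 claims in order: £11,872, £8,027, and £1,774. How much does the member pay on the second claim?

#1 (£11,872): £2,600 finishes the deductible; £9,272 goes to coinsurance; coinsurance £9,272 × 40% = £3,708.80. Cost to member: £6,308.80. OOP to date £6,308.80.
#2 (£8,027): deductible met; 40% of £8,027 = £3,210.80. OOP would hit £9,519.60 > £9,500, so the cap limits the member to £9,500 − £6,308.80 = £3,191.20.

£3,191.20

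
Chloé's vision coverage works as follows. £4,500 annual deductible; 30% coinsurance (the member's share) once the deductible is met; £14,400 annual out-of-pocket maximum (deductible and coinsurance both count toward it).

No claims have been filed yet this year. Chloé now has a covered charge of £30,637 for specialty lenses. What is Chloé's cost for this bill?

Nothing has been paid toward the £4,500 deductible, so the first £4,500 of this charge is applied there.
That leaves £30,637 − £4,500 = £26,137 for coinsurance.
30% of £26,137 = £7,841.10 falls to the member.
That puts the member's cost at £4,500 + £7,841.10 = £12,341.10 before any cap.
Year-to-date out-of-pocket becomes £0 + £12,341.10 = £12,341.10, still under the £14,400 maximum, so no cap applies.

£12,341.10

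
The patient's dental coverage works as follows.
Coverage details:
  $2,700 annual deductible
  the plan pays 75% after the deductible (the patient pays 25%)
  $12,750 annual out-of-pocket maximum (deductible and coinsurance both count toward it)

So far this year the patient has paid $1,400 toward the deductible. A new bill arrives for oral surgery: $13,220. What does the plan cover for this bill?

$8,940

$1,400 of the $2,700 deductible is already met, leaving $1,300.
That leaves $13,220 − $1,300 = $11,920 for coinsurance.
Patient's 25% share of $11,920 is $2,980.
So the patient owes $1,300 + $2,980 = $4,280 before any cap.
Year-to-date out-of-pocket becomes $1,400 + $4,280 = $5,680, still under the $12,750 maximum, so no cap applies.
Insurer pays the balance: $13,220 − $4,280 = $8,940.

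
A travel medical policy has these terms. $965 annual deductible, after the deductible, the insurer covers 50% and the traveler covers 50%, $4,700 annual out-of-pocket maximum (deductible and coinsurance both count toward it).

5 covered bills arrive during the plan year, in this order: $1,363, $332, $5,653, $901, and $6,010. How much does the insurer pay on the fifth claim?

Claim 1 ($1,363): $965 to deductible, leaving $398; traveler's 50% is $199. Traveler pays $1,164; OOP now $1,164. Plan pays $1,363 − $1,164 = $199.
Claim 2 ($332): deductible already satisfied, so traveler's share is 50% × $332 = $166. Traveler owes $166 (running OOP $1,330). Insurer: $332 − $166 = $166.
Claim 3 ($5,653): deductible already satisfied, so traveler's share is 50% × $5,653 = $2,826.50. Traveler owes $2,826.50 (running OOP $4,156.50). Insurer: $5,653 − $2,826.50 = $2,826.50.
Claim 4 ($901): deductible met; 50% of $901 = $450.50. Traveler pays $450.50; OOP now $4,607. Insurer: $901 − $450.50 = $450.50.
Claim 5 ($6,010): 50% coinsurance on $6,010 = $3,005. That would push OOP to $7,612, over the $4,700 cap, so traveler pays $4,700 − $4,607 = $93. Insurer: $6,010 − $93 = $5,917.

$5,917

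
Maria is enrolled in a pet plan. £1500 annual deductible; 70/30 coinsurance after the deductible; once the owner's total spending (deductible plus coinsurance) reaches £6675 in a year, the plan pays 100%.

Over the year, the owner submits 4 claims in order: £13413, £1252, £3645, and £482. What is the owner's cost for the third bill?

£1093.50

Claim 1 (£13413): £1500 finishes the deductible; £11913 goes to coinsurance; 30% of £11913 = £3573.90. Owner pays £5073.90; OOP now £5073.90.
Claim 2 (£1252): deductible met; 30% of £1252 = £375.60. Owner owes £375.60 (running OOP £5449.50).
Claim 3 (£3645): 30% coinsurance on £3645 = £1093.50. Owner pays £1093.50; OOP now £6543.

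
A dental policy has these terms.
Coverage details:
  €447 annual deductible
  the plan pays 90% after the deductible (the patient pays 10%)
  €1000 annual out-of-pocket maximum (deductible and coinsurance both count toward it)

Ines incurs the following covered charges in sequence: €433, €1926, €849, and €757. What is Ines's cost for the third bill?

€84.90

Claim 1 — €433: entire amount goes to the deductible. Patient owes €433 (running OOP €433).
Claim 2 — €1926: €14 to deductible, leaving €1912; coinsurance €1912 × 10% = €191.20. Patient pays €205.20; OOP now €638.20.
Claim 3 — €849: deductible already satisfied, so patient's share is 10% × €849 = €84.90. Patient pays €84.90; OOP now €723.10.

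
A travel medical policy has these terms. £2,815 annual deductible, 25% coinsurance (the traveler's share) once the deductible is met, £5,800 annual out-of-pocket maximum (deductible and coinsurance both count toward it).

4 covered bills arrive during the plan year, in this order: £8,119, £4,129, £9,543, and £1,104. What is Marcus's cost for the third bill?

£626.75

#1 (£8,119): deductible takes £2,815, £5,304 remains; traveler's 25% is £1,326. Traveler owes £4,141 (running OOP £4,141).
#2 (£4,129): 25% coinsurance on £4,129 = £1,032.25. Cost to traveler: £1,032.25. OOP to date £5,173.25.
#3 (£9,543): 25% coinsurance on £9,543 = £2,385.75. Adding that to £5,173.25 gives £7,559, past the £5,800 cap; traveler pays only £5,800 − £5,173.25 = £626.75.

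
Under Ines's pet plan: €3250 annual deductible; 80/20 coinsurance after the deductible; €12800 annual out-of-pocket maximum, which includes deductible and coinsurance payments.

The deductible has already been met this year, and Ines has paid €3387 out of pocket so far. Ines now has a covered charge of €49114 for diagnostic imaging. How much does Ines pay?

€9413

With the deductible met, the entire €49114 is subject to coinsurance.
Owner's 20% share of €49114 is €9822.80.
Adding €9822.80 to the €3387 already spent would give €13209.80, which exceeds the €12800 cap; the owner pays just €12800 − €3387 = €9413.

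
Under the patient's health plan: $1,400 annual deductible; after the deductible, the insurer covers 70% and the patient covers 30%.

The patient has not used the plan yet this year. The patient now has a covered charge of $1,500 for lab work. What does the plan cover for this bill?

$70

Nothing has been paid toward the $1,400 deductible, so the first $1,400 of this charge is applied there.
That leaves $1,500 − $1,400 = $100 for coinsurance.
30% of $100 = $30 falls to the patient.
So the patient owes $1,400 + $30 = $1,430.
The plan picks up $1,500 − $1,430 = $70.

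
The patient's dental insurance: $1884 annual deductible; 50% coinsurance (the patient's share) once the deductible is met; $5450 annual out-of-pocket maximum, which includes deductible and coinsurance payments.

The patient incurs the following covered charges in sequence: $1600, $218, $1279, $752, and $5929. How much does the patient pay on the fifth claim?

$2583.50

Claim 1 ($1600): entire amount goes to the deductible. Patient owes $1600 (running OOP $1600).
Claim 2 ($218): fully absorbed by the deductible. Patient owes $218 (running OOP $1818).
Claim 3 ($1279): deductible takes $66, $1213 remains; patient's 50% is $606.50. Cost to patient: $672.50. OOP to date $2490.50.
Claim 4 ($752): deductible already satisfied, so patient's share is 50% × $752 = $376. Cost to patient: $376. OOP to date $2866.50.
Claim 5 ($5929): 50% coinsurance on $5929 = $2964.50. That would push OOP to $5831, over the $5450 cap, so patient pays $5450 − $2866.50 = $2583.50.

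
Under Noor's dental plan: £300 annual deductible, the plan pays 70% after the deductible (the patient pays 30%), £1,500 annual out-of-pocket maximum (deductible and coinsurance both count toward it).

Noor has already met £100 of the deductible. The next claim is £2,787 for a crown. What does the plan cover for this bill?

Deductible still to meet: £300 − £100 = £200.
After the £200 deductible portion, £2,787 − £200 = £2,587 is subject to coinsurance.
Coinsurance: £2,587 × 30% = £776.10.
Patient responsibility before any cap: £200 + £776.10 = £976.10.
Cumulative spending £100 + £976.10 = £1,076.10 stays under the £1,500 maximum.
The plan picks up £2,787 − £976.10 = £1,810.90.

£1,810.90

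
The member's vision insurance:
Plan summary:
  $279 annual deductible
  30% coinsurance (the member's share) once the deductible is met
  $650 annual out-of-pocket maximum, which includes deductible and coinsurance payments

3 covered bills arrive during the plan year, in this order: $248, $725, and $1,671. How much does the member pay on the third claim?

$162.80

Bill 1, $248: fully absorbed by the deductible. Member pays $248; OOP now $248.
Bill 2, $725: deductible takes $31, $694 remains; coinsurance $694 × 30% = $208.20. Cost to member: $239.20. OOP to date $487.20.
Bill 3, $1,671: deductible met; 30% of $1,671 = $501.30. Adding that to $487.20 gives $988.50, past the $650 cap; member pays only $650 − $487.20 = $162.80.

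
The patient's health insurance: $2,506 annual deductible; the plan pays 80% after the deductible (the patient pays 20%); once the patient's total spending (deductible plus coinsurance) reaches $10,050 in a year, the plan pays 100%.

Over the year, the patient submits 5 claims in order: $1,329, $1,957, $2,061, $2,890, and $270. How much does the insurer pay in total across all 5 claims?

#1 ($1,329): fully absorbed by the deductible. Patient owes $1,329 (running OOP $1,329). Plan pays $1,329 − $1,329 = $0.
#2 ($1,957): $1,177 to deductible, leaving $780; patient's 20% is $156. Patient owes $1,333 (running OOP $2,662). Plan pays $1,957 − $1,333 = $624.
#3 ($2,061): 20% coinsurance on $2,061 = $412.20. Cost to patient: $412.20. OOP to date $3,074.20. Plan pays $2,061 − $412.20 = $1,648.80.
#4 ($2,890): deductible met; 20% of $2,890 = $578. Patient owes $578 (running OOP $3,652.20). Insurer: $2,890 − $578 = $2,312.
#5 ($270): 20% coinsurance on $270 = $54. Patient pays $54; OOP now $3,706.20. Insurer: $270 − $54 = $216.
Insurer total = bills − patient's total = $8,507 − $3,706.20 = $4,800.80.

$4,800.80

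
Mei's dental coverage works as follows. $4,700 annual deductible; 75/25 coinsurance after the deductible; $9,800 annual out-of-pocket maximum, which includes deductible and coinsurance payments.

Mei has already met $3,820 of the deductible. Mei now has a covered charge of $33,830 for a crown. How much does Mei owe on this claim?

$5,980

Remaining deductible: $4,700 − $3,820 = $880.
The remaining $32,950 (= $33,830 − $880) moves to coinsurance.
Coinsurance: $32,950 × 25% = $8,237.50.
So the patient owes $880 + $8,237.50 = $9,117.50 before any cap.
Adding $9,117.50 to the $3,820 already spent would give $12,937.50, which exceeds the $9,800 cap; the patient pays just $9,800 − $3,820 = $5,980.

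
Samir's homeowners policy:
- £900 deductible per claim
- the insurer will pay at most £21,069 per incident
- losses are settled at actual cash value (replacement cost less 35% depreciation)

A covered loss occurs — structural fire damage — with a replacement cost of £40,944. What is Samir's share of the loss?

£19,875

Depreciate 35%: the covered value is £40,944 × 0.65 = £26,613.60.
After the deductible, £26,613.60 − £900 = £25,713.60 remains.
Since £25,713.60 > £21,069, the payout is capped at £21,069.
Homeowner's share is the uncovered remainder: £40,944 − £21,069 = £19,875.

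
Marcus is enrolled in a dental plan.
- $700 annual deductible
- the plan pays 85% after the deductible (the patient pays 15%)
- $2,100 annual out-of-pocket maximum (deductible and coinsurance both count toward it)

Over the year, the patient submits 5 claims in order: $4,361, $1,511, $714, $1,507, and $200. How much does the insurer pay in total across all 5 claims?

$6,454.05

#1 ($4,361): $700 to deductible, leaving $3,661; 15% of $3,661 = $549.15. Patient pays $1,249.15; OOP now $1,249.15. Plan pays $4,361 − $1,249.15 = $3,111.85.
#2 ($1,511): 15% coinsurance on $1,511 = $226.65. Patient owes $226.65 (running OOP $1,475.80). Insurer: $1,511 − $226.65 = $1,284.35.
#3 ($714): 15% coinsurance on $714 = $107.10. Patient pays $107.10; OOP now $1,582.90. Insurer: $714 − $107.10 = $606.90.
#4 ($1,507): deductible met; 15% of $1,507 = $226.05. Cost to patient: $226.05. OOP to date $1,808.95. Insurer: $1,507 − $226.05 = $1,280.95.
#5 ($200): deductible met; 15% of $200 = $30. Patient pays $30; OOP now $1,838.95. Insurer: $200 − $30 = $170.
Insurer total = bills − patient's total = $8,293 − $1,838.95 = $6,454.05.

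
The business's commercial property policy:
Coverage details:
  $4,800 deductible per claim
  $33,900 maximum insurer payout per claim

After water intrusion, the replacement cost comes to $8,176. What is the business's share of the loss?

Subtract the deductible: $8,176 − $4,800 = $3,376.
That's under the $33,900 cap, so the insurer reimburses the full $3,376.
The business bears the rest of the original loss: $8,176 − $3,376 = $4,800.

$4,800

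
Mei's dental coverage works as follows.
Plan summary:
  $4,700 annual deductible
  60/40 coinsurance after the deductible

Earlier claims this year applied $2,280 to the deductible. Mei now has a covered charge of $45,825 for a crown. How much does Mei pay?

$19,782

Remaining deductible: $4,700 − $2,280 = $2,420.
That leaves $45,825 − $2,420 = $43,405 for coinsurance.
Patient's 40% share of $43,405 is $17,362.
That puts the patient's cost at $2,420 + $17,362 = $19,782.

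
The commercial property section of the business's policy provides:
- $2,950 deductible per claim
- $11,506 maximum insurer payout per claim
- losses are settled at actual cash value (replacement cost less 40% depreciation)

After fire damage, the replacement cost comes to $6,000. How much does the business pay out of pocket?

At 40% depreciation, ACV = $6,000 − $2,400 = $3,600.
After the deductible, $3,600 − $2,950 = $650 remains.
That's under the $11,506 cap, so the insurer reimburses the full $650.
Out of pocket: $6,000 − $650 = $5,350.

$5,350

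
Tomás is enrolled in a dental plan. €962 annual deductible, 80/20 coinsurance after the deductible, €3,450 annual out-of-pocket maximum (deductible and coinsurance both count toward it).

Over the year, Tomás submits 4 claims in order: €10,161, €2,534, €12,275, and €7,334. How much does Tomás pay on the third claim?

Claim 1 — €10,161: €962 to deductible, leaving €9,199; coinsurance €9,199 × 20% = €1,839.80. Cost to patient: €2,801.80. OOP to date €2,801.80.
Claim 2 — €2,534: 20% coinsurance on €2,534 = €506.80. Cost to patient: €506.80. OOP to date €3,308.60.
Claim 3 — €12,275: 20% coinsurance on €12,275 = €2,455. That would push OOP to €5,763.60, over the €3,450 cap, so patient pays €3,450 − €3,308.60 = €141.40.

€141.40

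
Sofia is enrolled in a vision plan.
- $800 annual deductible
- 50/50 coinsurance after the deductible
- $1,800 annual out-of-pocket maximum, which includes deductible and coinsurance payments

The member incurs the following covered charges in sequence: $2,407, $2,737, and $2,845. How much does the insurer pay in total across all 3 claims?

$6,189

#1 ($2,407): $800 to deductible, leaving $1,607; member's 50% is $803.50. Member pays $1,603.50; OOP now $1,603.50. Plan pays $2,407 − $1,603.50 = $803.50.
#2 ($2,737): 50% coinsurance on $2,737 = $1,368.50. Adding that to $1,603.50 gives $2,972, past the $1,800 cap; member pays only $1,800 − $1,603.50 = $196.50. Insurer: $2,737 − $196.50 = $2,540.50.
#3 ($2,845): deductible met; 50% of $2,845 = $1,422.50. Adding that to $1,800 gives $3,222.50, past the $1,800 cap; member pays only $1,800 − $1,800 = $0. Plan pays $2,845 − $0 = $2,845.
Insurer total = bills − member's total = $7,989 − $1,800 = $6,189.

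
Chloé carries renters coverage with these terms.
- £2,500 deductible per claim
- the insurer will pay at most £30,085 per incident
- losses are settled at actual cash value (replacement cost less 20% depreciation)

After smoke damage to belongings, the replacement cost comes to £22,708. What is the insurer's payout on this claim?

Depreciate 20%: the covered value is £22,708 × 0.8 = £18,166.40.
Subtract the deductible: £18,166.40 − £2,500 = £15,666.40.
That's under the £30,085 cap, so the insurer reimburses the full £15,666.40.

£15,666.40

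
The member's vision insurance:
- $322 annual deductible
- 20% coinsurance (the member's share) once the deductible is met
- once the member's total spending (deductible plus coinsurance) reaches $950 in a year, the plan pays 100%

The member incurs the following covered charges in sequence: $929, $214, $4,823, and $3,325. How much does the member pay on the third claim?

$463.80

Claim 1 ($929): deductible takes $322, $607 remains; member's 20% is $121.40. Cost to member: $443.40. OOP to date $443.40.
Claim 2 ($214): deductible already satisfied, so member's share is 20% × $214 = $42.80. Cost to member: $42.80. OOP to date $486.20.
Claim 3 ($4,823): deductible already satisfied, so member's share is 20% × $4,823 = $964.60. Adding that to $486.20 gives $1,450.80, past the $950 cap; member pays only $950 − $486.20 = $463.80.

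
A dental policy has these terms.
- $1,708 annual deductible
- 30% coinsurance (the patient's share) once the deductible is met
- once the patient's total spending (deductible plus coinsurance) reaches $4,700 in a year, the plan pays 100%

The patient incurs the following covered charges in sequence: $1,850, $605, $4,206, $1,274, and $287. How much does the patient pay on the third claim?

$1,261.80

Claim 1 ($1,850): $1,708 to deductible, leaving $142; 30% of $142 = $42.60. Cost to patient: $1,750.60. OOP to date $1,750.60.
Claim 2 ($605): 30% coinsurance on $605 = $181.50. Patient owes $181.50 (running OOP $1,932.10).
Claim 3 ($4,206): deductible already satisfied, so patient's share is 30% × $4,206 = $1,261.80. Cost to patient: $1,261.80. OOP to date $3,193.90.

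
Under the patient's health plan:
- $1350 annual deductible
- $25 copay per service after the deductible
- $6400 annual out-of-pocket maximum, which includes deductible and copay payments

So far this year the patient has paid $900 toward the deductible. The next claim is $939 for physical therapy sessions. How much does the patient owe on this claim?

$900 of the $1350 deductible is already met, leaving $450.
That leaves $939 − $450 = $489 for the copay.
Copay on this service: $25.
That puts the patient's cost at $450 + $25 = $475 before any cap.
Year-to-date out-of-pocket becomes $900 + $475 = $1375, still under the $6400 maximum, so no cap applies.

$475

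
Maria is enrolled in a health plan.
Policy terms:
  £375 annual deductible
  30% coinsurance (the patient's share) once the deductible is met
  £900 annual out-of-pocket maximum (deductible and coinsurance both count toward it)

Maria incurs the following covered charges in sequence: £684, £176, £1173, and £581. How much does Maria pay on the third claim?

#1 (£684): £375 finishes the deductible; £309 goes to coinsurance; 30% of £309 = £92.70. Patient pays £467.70; OOP now £467.70.
#2 (£176): deductible already satisfied, so patient's share is 30% × £176 = £52.80. Patient pays £52.80; OOP now £520.50.
#3 (£1173): deductible met; 30% of £1173 = £351.90. Cost to patient: £351.90. OOP to date £872.40.

£351.90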